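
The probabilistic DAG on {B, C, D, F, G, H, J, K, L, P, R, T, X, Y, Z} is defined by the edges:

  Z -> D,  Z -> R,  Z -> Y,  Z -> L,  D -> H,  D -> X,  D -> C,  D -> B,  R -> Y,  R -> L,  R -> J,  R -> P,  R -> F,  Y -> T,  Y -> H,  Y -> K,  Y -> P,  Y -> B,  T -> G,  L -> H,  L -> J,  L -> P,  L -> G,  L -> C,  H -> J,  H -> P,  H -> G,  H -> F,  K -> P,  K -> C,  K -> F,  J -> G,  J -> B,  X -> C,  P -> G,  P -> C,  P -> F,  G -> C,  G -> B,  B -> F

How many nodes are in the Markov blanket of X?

6

Parents of X: D.
Children of X: C.
Other parents of X's children:
  C: D, G, K, L, P
MB(X) = {C, D, G, K, L, P}, which has 6 nodes.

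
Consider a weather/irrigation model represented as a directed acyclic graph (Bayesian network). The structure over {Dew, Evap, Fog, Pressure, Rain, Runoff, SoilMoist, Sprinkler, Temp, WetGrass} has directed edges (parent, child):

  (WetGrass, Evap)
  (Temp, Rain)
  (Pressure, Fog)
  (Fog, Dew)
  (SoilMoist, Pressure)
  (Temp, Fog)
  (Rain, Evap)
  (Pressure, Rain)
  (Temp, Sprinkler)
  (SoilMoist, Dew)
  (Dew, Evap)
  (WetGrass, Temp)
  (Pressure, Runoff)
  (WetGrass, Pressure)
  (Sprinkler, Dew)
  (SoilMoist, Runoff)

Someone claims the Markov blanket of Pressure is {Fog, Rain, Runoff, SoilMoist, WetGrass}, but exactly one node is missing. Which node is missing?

Pressure has parents SoilMoist, WetGrass.
Children of Pressure: Fog, Rain, Runoff.
Co-parents of Pressure (other parents of its children):
  parents(Fog) \ {Pressure} = {Temp}.
  Runoff also has parent SoilMoist.
  Rain's other parent is Temp.
MB(Pressure) = {Fog, Rain, Runoff, SoilMoist, Temp, WetGrass}.
Comparing with the claimed set, Temp is missing.

Temp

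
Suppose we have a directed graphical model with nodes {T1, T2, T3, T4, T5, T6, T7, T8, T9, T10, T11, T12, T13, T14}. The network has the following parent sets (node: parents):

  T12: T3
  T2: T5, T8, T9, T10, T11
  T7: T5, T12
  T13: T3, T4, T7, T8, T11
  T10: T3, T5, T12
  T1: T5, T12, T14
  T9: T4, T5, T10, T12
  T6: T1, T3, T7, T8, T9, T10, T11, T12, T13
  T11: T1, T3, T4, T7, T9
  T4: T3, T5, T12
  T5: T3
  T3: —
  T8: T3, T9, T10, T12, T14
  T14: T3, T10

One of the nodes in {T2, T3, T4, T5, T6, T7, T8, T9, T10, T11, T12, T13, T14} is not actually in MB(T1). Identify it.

T2

The Markov blanket of a node is its parents, its children, and the other parents of its children.
Parents of T1: T5, T12, T14.
T1's children: T6, T11.
Other parents of T1's children:
  T11: T3, T4, T7, T9
  T6: T3, T7, T8, T9, T10, T11, T12, T13
MB(T1) = {T3, T4, T5, T6, T7, T8, T9, T10, T11, T12, T13, T14}.
T2 is neither a parent, child, nor co-parent of T1, so it does not belong.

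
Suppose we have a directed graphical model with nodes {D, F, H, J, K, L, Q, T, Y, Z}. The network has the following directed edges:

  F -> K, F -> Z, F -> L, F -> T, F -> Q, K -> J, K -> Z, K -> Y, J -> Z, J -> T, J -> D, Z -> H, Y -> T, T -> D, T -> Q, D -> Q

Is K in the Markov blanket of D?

No

A node's Markov blanket = Pa ∪ Ch ∪ (parents of Ch other than the node itself).
D's parents: J, T.
D's children: Q.
Other parents of D's children:
  Q also has parents F, T.
MB(D) = {F, J, Q, T}; K is not in this set.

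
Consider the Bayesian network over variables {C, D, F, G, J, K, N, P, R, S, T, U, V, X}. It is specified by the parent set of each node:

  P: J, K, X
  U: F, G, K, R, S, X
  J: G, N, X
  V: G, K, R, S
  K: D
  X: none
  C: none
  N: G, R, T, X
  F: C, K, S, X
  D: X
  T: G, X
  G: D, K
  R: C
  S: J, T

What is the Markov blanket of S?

S's children: F, U, V.
S has parents J, T.
Co-parents of S (other parents of its children):
  F: C, K, X
  U: F, G, K, R, X
  V: G, K, R
MB(S) = {C, F, G, J, K, R, T, U, V, X}.

{C, F, G, J, K, R, T, U, V, X}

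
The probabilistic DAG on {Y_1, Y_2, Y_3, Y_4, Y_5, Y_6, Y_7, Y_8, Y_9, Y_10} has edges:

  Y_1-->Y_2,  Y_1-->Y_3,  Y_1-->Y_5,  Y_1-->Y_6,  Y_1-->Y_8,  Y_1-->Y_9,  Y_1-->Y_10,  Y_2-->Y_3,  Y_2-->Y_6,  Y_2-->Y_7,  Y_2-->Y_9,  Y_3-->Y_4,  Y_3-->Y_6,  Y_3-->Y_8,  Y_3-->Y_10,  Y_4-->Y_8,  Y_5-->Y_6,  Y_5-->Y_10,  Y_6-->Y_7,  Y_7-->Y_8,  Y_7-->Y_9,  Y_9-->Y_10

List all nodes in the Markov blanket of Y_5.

By definition, MB(Y_5) is built from Y_5's parents, Y_5's children, and the co-parents of Y_5.
Children of Y_5: Y_6, Y_10.
Pa(Y_5) = {Y_1}.
Other parents of Y_5's children:
  Y_6's other parents are Y_1, Y_2, Y_3.
  Y_10 also has parents Y_1, Y_3, Y_9.
MB(Y_5) = {Y_1, Y_2, Y_3, Y_6, Y_9, Y_10}.

{Y_1, Y_2, Y_3, Y_6, Y_9, Y_10}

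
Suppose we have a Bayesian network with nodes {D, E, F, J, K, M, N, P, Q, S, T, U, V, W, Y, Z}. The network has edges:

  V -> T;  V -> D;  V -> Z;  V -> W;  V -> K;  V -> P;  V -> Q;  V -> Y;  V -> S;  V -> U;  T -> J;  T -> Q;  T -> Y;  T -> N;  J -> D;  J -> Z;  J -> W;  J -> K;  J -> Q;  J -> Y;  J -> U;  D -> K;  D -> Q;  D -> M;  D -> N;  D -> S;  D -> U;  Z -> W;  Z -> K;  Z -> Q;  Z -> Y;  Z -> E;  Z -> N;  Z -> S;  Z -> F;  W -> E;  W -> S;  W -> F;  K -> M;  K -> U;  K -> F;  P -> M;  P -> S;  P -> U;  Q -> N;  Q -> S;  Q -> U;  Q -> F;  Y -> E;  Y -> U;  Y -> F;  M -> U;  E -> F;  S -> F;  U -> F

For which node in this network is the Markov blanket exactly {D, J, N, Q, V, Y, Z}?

T

The target node must have every member of {D, J, N, Q, V, Y, Z} as a parent, child, or co-parent, and no others.
Parents of T: V; children: J, N, Q, Y; co-parents: D, J, Q, V, Z.
These exactly cover the given set, so the node is T.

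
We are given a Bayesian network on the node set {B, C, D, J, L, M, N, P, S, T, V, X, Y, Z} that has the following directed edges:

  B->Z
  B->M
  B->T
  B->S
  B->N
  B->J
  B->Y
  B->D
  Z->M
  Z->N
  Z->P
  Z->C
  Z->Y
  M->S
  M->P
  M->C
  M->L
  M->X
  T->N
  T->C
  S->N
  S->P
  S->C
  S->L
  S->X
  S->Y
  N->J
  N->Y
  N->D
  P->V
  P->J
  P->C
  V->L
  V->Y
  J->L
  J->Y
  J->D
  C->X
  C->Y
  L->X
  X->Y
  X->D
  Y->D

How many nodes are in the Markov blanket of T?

7

Pa(T) = {B}.
T has children C, N.
Parents of each child, excluding T:
  N's other parents are B, S, Z.
  C also has parents M, P, S, Z.
MB(T) = {B, C, M, N, P, S, Z}, which has 7 nodes.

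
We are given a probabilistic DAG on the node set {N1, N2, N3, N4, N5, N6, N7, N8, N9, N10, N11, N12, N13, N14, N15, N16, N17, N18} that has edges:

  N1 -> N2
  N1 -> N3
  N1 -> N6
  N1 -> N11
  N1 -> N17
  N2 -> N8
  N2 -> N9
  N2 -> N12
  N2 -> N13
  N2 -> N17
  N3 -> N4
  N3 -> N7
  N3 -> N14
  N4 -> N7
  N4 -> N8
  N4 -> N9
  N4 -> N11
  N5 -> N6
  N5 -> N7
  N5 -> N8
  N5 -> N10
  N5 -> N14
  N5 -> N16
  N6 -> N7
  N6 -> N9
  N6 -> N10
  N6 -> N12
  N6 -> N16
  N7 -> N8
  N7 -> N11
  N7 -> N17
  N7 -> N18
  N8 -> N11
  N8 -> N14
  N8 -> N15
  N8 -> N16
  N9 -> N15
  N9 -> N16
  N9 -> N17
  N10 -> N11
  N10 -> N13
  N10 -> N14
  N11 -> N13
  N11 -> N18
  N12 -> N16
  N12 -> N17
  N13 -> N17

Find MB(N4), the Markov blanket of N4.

Parents of N4: N3.
Children of N4: N7, N8, N9, N11.
Other parents of N4's children:
  N7's other parents are N3, N5, N6.
  parents(N8) \ {N4} = {N2, N5, N7}.
  parents(N9) \ {N4} = {N2, N6}.
  N11's other parents are N1, N7, N8, N10.
MB(N4) = {N1, N2, N3, N5, N6, N7, N8, N9, N10, N11}.

{N1, N2, N3, N5, N6, N7, N8, N9, N10, N11}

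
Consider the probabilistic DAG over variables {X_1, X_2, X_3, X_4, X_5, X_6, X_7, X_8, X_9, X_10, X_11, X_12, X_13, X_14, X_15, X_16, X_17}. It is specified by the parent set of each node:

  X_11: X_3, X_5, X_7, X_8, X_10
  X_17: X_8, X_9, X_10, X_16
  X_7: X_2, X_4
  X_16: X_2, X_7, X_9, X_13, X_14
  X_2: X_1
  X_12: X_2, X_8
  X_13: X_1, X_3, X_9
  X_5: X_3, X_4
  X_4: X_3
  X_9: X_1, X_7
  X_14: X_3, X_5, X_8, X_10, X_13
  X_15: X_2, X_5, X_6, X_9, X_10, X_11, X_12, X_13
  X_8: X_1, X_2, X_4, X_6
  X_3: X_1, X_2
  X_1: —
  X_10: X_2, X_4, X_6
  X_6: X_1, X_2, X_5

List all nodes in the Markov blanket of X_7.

{X_1, X_2, X_3, X_4, X_5, X_8, X_9, X_10, X_11, X_13, X_14, X_16}

By definition, MB(X_7) is built from X_7's parents, X_7's children, and the co-parents of X_7.
Children of X_7: X_9, X_11, X_16.
Pa(X_7) = {X_2, X_4}.
Co-parents of X_7 (other parents of its children):
  X_9's other parent is X_1.
  parents(X_11) \ {X_7} = {X_3, X_5, X_8, X_10}.
  X_16's other parents are X_2, X_9, X_13, X_14.
So the Markov blanket of X_7 is {X_1, X_2, X_3, X_4, X_5, X_8, X_9, X_10, X_11, X_13, X_14, X_16}.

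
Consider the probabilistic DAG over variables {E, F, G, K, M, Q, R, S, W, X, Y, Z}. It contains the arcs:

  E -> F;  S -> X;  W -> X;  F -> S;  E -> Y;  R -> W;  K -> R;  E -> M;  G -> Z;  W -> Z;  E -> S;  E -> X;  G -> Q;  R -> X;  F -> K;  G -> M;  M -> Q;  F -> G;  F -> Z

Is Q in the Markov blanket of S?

By definition, MB(S) is built from S's parents, S's children, and the co-parents of S.
S's children: X.
S has parents E, F.
Parents of each child, excluding S:
  X also has parents E, R, W.
MB(S) = {E, F, R, W, X}; Q is not in this set.

No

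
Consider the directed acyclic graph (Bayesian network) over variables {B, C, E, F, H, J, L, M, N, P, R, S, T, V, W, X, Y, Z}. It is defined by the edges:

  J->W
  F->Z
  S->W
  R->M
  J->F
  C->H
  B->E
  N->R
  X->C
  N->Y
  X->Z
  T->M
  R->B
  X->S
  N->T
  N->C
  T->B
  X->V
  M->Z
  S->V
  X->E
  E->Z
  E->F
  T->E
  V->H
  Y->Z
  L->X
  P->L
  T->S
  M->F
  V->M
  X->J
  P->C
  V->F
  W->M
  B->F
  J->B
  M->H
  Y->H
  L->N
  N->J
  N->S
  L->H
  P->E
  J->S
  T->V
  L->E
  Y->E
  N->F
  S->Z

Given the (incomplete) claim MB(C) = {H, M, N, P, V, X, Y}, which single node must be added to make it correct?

L

By definition, MB(C) is built from C's parents, C's children, and the co-parents of C.
C has child H.
Parents of C: N, P, X.
Co-parents of C (other parents of its children):
  H: L, M, V, Y
MB(C) = {H, L, M, N, P, V, X, Y}.
Comparing with the claimed set, L is missing.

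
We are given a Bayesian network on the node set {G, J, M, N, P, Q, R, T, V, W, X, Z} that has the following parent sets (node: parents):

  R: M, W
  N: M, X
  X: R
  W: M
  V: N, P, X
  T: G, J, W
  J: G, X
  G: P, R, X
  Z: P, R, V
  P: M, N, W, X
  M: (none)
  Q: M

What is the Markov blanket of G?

The Markov blanket of a node is its parents, its children, and the other parents of its children.
Parents of G: P, R, X.
G has children J, T.
Co-parents of G (other parents of its children):
  J: X
  T: J, W
MB(G) = {J, P, R, T, W, X}.

{J, P, R, T, W, X}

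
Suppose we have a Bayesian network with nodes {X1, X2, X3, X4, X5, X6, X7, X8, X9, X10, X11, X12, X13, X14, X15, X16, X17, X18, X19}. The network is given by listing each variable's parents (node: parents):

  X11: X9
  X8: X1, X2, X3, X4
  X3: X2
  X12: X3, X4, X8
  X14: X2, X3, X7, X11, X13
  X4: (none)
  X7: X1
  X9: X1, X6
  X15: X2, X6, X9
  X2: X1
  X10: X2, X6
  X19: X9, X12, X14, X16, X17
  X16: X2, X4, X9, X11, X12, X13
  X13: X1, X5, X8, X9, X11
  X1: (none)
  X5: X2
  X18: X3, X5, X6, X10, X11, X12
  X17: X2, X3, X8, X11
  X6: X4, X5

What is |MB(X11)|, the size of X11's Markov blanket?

Ch(X11) = {X13, X14, X16, X17, X18}.
X11 has parent X9.
For each child, the remaining parents (spouses of X11):
  parents(X13) \ {X11} = {X1, X5, X8, X9}.
  X14's other parents are X2, X3, X7, X13.
  parents(X16) \ {X11} = {X2, X4, X9, X12, X13}.
  parents(X17) \ {X11} = {X2, X3, X8}.
  X18 also has parents X3, X5, X6, X10, X12.
MB(X11) = {X1, X2, X3, X4, X5, X6, X7, X8, X9, X10, X12, X13, X14, X16, X17, X18}, which has 16 nodes.

16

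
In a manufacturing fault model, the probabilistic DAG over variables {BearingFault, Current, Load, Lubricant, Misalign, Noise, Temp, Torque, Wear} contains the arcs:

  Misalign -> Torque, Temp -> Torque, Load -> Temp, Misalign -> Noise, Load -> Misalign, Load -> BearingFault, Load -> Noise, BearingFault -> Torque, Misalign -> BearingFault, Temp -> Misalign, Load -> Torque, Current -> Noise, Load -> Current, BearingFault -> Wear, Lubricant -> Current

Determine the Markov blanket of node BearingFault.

A node's Markov blanket = Pa ∪ Ch ∪ (parents of Ch other than the node itself).
BearingFault's parents: Load, Misalign.
BearingFault's children: Torque, Wear.
Other parents of BearingFault's children:
  Wear has no other parent.
  Torque's other parents are Load, Misalign, Temp.
MB(BearingFault) = {Load, Misalign, Temp, Torque, Wear}.

{Load, Misalign, Temp, Torque, Wear}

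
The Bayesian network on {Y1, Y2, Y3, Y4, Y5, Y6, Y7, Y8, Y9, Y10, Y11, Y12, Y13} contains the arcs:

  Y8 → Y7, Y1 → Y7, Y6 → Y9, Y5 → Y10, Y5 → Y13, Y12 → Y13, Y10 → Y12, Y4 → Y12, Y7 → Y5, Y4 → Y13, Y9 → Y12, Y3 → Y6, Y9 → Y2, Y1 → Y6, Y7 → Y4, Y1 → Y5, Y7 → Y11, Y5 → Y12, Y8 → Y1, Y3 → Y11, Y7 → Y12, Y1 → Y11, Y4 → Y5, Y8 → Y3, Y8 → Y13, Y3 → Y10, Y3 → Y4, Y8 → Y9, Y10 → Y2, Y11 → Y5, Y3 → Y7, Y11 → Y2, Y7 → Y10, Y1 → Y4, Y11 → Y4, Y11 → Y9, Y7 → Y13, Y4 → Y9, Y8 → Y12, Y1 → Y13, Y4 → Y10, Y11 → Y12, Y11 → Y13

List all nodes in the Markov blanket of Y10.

Y10's parents: Y3, Y4, Y5, Y7.
Y10's children: Y2, Y12.
For each child, the remaining parents (spouses of Y10):
  Y12: Y4, Y5, Y7, Y8, Y9, Y11
  Y2: Y9, Y11
Taking the union gives {Y2, Y3, Y4, Y5, Y7, Y8, Y9, Y11, Y12}.

{Y2, Y3, Y4, Y5, Y7, Y8, Y9, Y11, Y12}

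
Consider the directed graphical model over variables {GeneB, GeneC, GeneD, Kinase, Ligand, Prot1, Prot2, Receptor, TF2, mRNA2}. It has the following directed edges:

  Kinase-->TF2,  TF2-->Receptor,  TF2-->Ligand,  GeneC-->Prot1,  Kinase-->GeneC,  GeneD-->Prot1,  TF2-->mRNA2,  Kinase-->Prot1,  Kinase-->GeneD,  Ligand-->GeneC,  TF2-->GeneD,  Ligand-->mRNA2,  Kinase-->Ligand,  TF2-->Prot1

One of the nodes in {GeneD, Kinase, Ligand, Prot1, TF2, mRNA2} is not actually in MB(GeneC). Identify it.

mRNA2

GeneC's parents: Kinase, Ligand.
GeneC's children: Prot1.
Other parents of GeneC's children:
  parents(Prot1) \ {GeneC} = {GeneD, Kinase, TF2}.
MB(GeneC) = {GeneD, Kinase, Ligand, Prot1, TF2}.
mRNA2 is neither a parent, child, nor co-parent of GeneC, so it does not belong.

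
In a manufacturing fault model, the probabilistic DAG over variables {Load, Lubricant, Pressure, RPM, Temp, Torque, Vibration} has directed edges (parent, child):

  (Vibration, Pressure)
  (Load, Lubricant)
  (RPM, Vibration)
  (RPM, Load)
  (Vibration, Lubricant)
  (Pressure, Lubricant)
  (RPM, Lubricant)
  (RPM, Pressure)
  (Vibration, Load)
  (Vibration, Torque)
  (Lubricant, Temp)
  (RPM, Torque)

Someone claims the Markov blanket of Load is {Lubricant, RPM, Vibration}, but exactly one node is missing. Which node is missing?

Load's parents: RPM, Vibration.
Load has child Lubricant.
Other parents of Load's children:
  Lubricant's other parents are Pressure, RPM, Vibration.
MB(Load) = {Lubricant, Pressure, RPM, Vibration}.
Comparing with the claimed set, Pressure is missing.

Pressure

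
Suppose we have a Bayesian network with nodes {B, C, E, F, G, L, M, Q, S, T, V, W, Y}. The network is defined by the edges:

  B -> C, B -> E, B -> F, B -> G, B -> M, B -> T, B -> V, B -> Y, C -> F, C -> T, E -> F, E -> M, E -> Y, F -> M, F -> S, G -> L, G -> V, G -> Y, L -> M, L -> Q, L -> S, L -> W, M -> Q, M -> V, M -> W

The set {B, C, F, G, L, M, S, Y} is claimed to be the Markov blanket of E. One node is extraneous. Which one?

The Markov blanket of a node is its parents, its children, and the other parents of its children.
E has parent B.
E's children: F, M, Y.
Parents of each child, excluding E:
  F also has parents B, C.
  parents(M) \ {E} = {B, F, L}.
  parents(Y) \ {E} = {B, G}.
MB(E) = {B, C, F, G, L, M, Y}.
S is neither a parent, child, nor co-parent of E, so it does not belong.

S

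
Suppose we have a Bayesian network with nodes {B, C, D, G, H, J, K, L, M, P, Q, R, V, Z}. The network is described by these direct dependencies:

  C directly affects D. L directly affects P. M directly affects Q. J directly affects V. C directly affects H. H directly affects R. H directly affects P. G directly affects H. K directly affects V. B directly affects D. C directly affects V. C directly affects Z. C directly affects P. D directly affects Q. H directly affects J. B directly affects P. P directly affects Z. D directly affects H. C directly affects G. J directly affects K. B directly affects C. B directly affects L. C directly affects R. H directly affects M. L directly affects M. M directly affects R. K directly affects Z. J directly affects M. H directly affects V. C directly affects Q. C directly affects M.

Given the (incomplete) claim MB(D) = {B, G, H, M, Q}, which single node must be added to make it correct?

C

Children of D: H, Q.
D has parents B, C.
Co-parents of D (other parents of its children):
  H's other parents are C, G.
  Q also has parents C, M.
MB(D) = {B, C, G, H, M, Q}.
Comparing with the claimed set, C is missing.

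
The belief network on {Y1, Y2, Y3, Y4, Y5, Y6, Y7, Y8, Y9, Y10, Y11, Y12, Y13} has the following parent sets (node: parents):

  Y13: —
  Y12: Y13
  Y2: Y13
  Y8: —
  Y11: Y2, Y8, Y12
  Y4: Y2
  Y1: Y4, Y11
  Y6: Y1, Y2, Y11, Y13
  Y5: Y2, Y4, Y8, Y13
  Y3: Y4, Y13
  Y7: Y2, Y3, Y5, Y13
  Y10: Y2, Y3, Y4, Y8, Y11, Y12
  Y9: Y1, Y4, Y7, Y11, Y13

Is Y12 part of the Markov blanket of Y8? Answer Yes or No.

Yes

Y12 is a co-parent of Y8: both are parents of Y11, Y10.
So Y12 ∈ MB(Y8).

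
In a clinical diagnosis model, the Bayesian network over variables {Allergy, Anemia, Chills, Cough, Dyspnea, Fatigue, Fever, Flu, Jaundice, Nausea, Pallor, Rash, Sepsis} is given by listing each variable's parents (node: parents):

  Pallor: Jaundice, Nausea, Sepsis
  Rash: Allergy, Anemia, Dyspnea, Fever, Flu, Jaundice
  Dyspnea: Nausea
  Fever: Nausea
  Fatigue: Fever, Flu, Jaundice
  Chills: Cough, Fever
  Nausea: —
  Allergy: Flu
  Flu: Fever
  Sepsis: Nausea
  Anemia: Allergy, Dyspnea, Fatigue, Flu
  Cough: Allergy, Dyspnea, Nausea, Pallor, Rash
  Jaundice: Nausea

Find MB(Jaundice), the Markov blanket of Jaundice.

Jaundice has children Fatigue, Pallor, Rash.
Pa(Jaundice) = {Nausea}.
Other parents of Jaundice's children:
  parents(Fatigue) \ {Jaundice} = {Fever, Flu}.
  parents(Rash) \ {Jaundice} = {Allergy, Anemia, Dyspnea, Fever, Flu}.
  Pallor's other parents are Nausea, Sepsis.
So the Markov blanket of Jaundice is {Allergy, Anemia, Dyspnea, Fatigue, Fever, Flu, Nausea, Pallor, Rash, Sepsis}.

{Allergy, Anemia, Dyspnea, Fatigue, Fever, Flu, Nausea, Pallor, Rash, Sepsis}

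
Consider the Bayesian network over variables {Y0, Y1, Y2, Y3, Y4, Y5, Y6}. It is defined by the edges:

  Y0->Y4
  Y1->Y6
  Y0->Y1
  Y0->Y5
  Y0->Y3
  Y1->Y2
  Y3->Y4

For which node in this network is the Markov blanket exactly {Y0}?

Y5

The target node must have every member of {Y0} as a parent, child, or co-parent, and no others.
Parents of Y5: Y0; children: none; co-parents: none.
These exactly cover the given set, so the node is Y5.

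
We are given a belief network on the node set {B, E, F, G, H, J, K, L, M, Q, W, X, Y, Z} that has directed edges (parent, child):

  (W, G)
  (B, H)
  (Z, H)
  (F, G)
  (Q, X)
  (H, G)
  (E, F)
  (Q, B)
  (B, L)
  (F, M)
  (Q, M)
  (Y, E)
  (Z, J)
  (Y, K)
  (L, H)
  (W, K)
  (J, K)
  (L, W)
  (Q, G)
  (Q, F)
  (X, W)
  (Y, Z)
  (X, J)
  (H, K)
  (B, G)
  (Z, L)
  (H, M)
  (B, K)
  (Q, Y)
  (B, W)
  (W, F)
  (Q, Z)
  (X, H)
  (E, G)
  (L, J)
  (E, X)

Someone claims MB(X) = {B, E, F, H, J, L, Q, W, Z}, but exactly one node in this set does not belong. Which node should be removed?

F

Children of X: H, J, W.
X's parents: E, Q.
Other parents of X's children:
  H's other parents are B, L, Z.
  W's other parents are B, L.
  parents(J) \ {X} = {L, Z}.
MB(X) = {B, E, H, J, L, Q, W, Z}.
F is neither a parent, child, nor co-parent of X, so it does not belong.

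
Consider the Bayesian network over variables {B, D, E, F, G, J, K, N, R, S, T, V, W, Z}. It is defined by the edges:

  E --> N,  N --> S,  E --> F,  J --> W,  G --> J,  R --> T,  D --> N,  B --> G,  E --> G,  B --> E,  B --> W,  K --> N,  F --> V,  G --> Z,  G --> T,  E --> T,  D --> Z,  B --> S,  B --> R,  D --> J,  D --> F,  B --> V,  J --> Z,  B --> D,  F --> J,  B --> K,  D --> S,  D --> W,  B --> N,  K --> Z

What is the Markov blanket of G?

Pa(G) = {B, E}.
G has children J, T, Z.
Parents of each child, excluding G:
  J's other parents are D, F.
  T also has parents E, R.
  Z's other parents are D, J, K.
Union: {B, E} ∪ {J, T, Z} ∪ {D, E, F, J, K, R} = {B, D, E, F, J, K, R, T, Z}.

{B, D, E, F, J, K, R, T, Z}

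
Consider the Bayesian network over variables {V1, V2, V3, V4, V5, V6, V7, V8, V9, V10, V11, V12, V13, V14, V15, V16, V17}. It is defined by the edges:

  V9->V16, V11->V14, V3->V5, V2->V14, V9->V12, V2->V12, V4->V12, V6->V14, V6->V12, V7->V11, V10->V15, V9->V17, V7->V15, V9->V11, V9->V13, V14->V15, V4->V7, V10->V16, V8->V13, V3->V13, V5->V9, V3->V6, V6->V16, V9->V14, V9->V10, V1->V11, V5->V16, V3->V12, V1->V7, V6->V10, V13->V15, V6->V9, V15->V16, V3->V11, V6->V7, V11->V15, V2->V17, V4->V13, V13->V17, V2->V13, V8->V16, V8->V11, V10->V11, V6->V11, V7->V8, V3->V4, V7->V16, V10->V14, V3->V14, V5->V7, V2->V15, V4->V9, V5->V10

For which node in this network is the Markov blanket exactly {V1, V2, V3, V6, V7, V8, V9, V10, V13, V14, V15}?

V11

The target node must have every member of {V1, V2, V3, V6, V7, V8, V9, V10, V13, V14, V15} as a parent, child, or co-parent, and no others.
Parents of V11: V1, V3, V6, V7, V8, V9, V10; children: V14, V15; co-parents: V2, V3, V6, V7, V9, V10, V13, V14.
These exactly cover the given set, so the node is V11.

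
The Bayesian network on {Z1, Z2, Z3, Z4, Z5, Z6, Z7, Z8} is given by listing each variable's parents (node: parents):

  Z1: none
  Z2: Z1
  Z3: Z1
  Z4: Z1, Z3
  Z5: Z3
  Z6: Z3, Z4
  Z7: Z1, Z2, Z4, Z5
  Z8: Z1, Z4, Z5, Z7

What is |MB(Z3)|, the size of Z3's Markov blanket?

Children of Z3: Z4, Z5, Z6.
Pa(Z3) = {Z1}.
For each child, the remaining parents (spouses of Z3):
  Z4: Z1
  Z5: —
  Z6: Z4
MB(Z3) = {Z1, Z4, Z5, Z6}, which has 4 nodes.

4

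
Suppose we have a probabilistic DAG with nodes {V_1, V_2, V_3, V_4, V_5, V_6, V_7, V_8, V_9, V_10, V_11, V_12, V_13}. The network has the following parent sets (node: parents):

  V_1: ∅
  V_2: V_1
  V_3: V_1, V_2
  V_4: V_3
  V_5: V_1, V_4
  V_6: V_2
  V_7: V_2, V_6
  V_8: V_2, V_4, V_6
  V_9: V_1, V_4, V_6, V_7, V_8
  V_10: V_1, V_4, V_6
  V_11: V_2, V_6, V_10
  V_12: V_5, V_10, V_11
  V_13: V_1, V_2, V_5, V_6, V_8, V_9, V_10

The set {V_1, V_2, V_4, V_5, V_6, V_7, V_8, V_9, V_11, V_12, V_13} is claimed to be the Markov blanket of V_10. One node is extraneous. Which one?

By definition, MB(V_10) is built from V_10's parents, V_10's children, and the co-parents of V_10.
Pa(V_10) = {V_1, V_4, V_6}.
V_10's children: V_11, V_12, V_13.
Parents of each child, excluding V_10:
  V_11: V_2, V_6
  V_12: V_5, V_11
  V_13: V_1, V_2, V_5, V_6, V_8, V_9
MB(V_10) = {V_1, V_2, V_4, V_5, V_6, V_8, V_9, V_11, V_12, V_13}.
V_7 is neither a parent, child, nor co-parent of V_10, so it does not belong.

V_7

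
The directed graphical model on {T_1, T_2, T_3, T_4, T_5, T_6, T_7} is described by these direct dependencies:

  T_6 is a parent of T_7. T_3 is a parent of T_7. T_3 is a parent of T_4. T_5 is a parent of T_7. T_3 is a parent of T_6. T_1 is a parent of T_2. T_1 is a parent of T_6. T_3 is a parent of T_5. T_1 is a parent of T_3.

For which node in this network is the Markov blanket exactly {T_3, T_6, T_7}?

T_5

The target node must have every member of {T_3, T_6, T_7} as a parent, child, or co-parent, and no others.
Parents of T_5: T_3; children: T_7; co-parents: T_3, T_6.
These exactly cover the given set, so the node is T_5.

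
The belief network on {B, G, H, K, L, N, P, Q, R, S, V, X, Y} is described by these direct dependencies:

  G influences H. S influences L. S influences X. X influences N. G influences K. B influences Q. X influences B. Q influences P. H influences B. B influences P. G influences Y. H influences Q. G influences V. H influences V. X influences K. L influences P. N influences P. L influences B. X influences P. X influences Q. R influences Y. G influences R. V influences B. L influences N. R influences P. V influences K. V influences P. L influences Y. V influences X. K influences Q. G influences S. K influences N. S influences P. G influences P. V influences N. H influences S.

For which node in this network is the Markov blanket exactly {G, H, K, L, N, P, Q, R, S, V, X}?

The target node must have every member of {G, H, K, L, N, P, Q, R, S, V, X} as a parent, child, or co-parent, and no others.
Parents of B: H, L, V, X; children: P, Q; co-parents: G, H, K, L, N, Q, R, S, V, X.
These exactly cover the given set, so the node is B.

B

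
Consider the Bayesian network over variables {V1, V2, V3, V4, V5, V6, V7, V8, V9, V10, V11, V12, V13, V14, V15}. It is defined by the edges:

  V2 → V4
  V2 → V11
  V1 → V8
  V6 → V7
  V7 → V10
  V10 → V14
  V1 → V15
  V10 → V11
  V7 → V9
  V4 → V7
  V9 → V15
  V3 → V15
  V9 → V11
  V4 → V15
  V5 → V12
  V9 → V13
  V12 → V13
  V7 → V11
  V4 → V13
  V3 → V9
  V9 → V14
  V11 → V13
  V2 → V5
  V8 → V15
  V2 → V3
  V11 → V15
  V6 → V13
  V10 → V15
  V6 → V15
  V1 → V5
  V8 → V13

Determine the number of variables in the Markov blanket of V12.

7

Recall MB(v) = parents ∪ children ∪ spouses, where spouses are the other parents of v's children.
Children of V12: V13.
V12's parents: V5.
Other parents of V12's children:
  V13's other parents are V4, V6, V8, V9, V11.
MB(V12) = {V4, V5, V6, V8, V9, V11, V13}, which has 7 nodes.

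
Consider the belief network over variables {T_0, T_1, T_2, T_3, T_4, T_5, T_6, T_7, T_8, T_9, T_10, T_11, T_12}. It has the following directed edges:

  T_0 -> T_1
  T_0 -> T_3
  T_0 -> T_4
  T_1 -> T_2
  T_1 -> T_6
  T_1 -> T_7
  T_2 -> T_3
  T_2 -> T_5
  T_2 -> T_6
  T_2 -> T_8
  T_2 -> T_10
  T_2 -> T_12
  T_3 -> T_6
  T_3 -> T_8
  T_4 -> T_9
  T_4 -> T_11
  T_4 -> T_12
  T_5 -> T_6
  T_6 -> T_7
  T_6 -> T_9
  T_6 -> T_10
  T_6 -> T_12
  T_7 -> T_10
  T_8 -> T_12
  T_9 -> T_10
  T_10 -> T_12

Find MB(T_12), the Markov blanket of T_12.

{T_2, T_4, T_6, T_8, T_10}

By definition, MB(T_12) is built from T_12's parents, T_12's children, and the co-parents of T_12.
T_12 has parents T_2, T_4, T_6, T_8, T_10.
T_12 has no children.
With no children, T_12 has no spouses; the co-parent set is empty.
So the Markov blanket of T_12 is {T_2, T_4, T_6, T_8, T_10}.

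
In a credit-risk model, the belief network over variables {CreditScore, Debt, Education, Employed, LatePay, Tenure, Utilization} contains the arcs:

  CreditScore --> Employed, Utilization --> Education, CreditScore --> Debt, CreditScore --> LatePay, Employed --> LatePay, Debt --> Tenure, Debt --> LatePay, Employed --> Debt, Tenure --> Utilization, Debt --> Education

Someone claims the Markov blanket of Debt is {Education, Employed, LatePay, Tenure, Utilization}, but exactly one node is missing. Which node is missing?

CreditScore

Children of Debt: Education, LatePay, Tenure.
Debt has parents CreditScore, Employed.
Co-parents of Debt (other parents of its children):
  Tenure has no other parent.
  LatePay also has parents CreditScore, Employed.
  parents(Education) \ {Debt} = {Utilization}.
MB(Debt) = {CreditScore, Education, Employed, LatePay, Tenure, Utilization}.
Comparing with the claimed set, CreditScore is missing.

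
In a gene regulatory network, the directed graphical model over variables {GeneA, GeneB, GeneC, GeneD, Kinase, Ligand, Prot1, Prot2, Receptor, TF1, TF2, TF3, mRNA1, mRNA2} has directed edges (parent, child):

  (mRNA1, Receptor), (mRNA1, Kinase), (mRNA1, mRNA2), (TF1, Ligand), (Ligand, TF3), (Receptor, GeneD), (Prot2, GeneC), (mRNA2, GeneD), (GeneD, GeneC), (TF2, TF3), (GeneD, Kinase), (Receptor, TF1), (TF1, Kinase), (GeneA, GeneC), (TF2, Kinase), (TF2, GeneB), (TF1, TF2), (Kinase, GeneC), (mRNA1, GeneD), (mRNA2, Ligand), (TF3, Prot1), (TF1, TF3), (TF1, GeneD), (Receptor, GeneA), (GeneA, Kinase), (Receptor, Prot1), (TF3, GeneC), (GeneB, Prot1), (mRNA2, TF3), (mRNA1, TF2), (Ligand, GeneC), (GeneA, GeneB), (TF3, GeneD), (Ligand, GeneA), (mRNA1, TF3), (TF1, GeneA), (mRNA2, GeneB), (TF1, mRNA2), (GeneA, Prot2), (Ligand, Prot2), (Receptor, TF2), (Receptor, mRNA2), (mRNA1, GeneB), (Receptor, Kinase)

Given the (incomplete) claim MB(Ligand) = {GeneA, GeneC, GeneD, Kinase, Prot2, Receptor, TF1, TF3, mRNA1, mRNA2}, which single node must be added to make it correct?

A node's Markov blanket = Pa ∪ Ch ∪ (parents of Ch other than the node itself).
Ligand's children: GeneA, GeneC, Prot2, TF3.
Pa(Ligand) = {TF1, mRNA2}.
Parents of each child, excluding Ligand:
  GeneA: Receptor, TF1
  TF3: TF1, TF2, mRNA1, mRNA2
  Prot2: GeneA
  GeneC: GeneA, GeneD, Kinase, Prot2, TF3
MB(Ligand) = {GeneA, GeneC, GeneD, Kinase, Prot2, Receptor, TF1, TF2, TF3, mRNA1, mRNA2}.
Comparing with the claimed set, TF2 is missing.

TF2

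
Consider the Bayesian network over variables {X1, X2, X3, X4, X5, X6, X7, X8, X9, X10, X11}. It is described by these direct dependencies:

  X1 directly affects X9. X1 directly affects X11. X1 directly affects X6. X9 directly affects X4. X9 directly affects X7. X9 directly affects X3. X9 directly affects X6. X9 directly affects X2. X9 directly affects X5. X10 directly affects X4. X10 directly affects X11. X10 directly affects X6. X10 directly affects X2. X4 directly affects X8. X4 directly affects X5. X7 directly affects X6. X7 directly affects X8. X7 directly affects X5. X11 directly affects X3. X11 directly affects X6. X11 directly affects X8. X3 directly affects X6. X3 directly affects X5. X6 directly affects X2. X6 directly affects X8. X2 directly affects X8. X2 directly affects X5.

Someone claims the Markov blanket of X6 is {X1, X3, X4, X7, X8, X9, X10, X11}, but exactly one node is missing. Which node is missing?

The Markov blanket of a node is its parents, its children, and the other parents of its children.
X6's parents: X1, X3, X7, X9, X10, X11.
Children of X6: X2, X8.
Other parents of X6's children:
  parents(X2) \ {X6} = {X9, X10}.
  parents(X8) \ {X6} = {X2, X4, X7, X11}.
MB(X6) = {X1, X2, X3, X4, X7, X8, X9, X10, X11}.
Comparing with the claimed set, X2 is missing.

X2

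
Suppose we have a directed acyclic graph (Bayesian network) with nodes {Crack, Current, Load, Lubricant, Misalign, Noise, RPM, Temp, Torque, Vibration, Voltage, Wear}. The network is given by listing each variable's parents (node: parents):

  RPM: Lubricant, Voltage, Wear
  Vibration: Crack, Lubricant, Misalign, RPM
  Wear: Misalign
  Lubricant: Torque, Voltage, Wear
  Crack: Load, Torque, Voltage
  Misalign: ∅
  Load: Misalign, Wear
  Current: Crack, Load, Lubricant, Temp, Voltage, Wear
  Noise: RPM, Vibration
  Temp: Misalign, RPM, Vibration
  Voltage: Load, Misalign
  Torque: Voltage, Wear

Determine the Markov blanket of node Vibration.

{Crack, Lubricant, Misalign, Noise, RPM, Temp}

A node's Markov blanket = Pa ∪ Ch ∪ (parents of Ch other than the node itself).
Pa(Vibration) = {Crack, Lubricant, Misalign, RPM}.
Children of Vibration: Noise, Temp.
For each child, the remaining parents (spouses of Vibration):
  Temp: Misalign, RPM
  Noise: RPM
So the Markov blanket of Vibration is {Crack, Lubricant, Misalign, Noise, RPM, Temp}.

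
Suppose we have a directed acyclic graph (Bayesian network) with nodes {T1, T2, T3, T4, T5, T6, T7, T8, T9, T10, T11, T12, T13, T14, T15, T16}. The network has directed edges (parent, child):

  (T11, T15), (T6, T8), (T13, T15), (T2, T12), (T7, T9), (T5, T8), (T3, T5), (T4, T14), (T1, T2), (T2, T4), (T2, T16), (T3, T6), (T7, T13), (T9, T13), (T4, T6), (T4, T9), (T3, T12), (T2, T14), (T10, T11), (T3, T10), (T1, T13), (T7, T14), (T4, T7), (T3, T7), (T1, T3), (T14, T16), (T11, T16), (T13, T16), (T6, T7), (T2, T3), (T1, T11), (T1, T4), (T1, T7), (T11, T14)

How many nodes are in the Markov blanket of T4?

T4's parents: T1, T2.
T4's children: T6, T7, T9, T14.
Other parents of T4's children:
  T6 also has parent T3.
  T7's other parents are T1, T3, T6.
  parents(T9) \ {T4} = {T7}.
  T14 also has parents T2, T7, T11.
MB(T4) = {T1, T2, T3, T6, T7, T9, T11, T14}, which has 8 nodes.

8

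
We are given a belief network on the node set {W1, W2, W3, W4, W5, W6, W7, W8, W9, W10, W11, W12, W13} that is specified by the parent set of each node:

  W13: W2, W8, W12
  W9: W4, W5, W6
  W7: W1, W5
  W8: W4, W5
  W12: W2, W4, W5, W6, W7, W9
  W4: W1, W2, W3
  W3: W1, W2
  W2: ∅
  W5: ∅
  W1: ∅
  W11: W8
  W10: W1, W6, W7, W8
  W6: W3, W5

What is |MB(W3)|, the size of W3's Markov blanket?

The Markov blanket of a node is its parents, its children, and the other parents of its children.
W3 has parents W1, W2.
W3's children: W4, W6.
Other parents of W3's children:
  parents(W4) \ {W3} = {W1, W2}.
  W6's other parent is W5.
MB(W3) = {W1, W2, W4, W5, W6}, which has 5 nodes.

5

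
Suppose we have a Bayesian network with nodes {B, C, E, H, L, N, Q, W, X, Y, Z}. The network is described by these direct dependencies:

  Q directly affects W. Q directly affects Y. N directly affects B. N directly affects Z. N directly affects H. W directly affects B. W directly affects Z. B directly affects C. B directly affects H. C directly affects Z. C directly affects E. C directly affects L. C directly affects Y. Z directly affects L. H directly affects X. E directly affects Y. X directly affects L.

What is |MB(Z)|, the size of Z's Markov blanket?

Z has child L.
Z has parents C, N, W.
Other parents of Z's children:
  L: C, X
MB(Z) = {C, L, N, W, X}, which has 5 nodes.

5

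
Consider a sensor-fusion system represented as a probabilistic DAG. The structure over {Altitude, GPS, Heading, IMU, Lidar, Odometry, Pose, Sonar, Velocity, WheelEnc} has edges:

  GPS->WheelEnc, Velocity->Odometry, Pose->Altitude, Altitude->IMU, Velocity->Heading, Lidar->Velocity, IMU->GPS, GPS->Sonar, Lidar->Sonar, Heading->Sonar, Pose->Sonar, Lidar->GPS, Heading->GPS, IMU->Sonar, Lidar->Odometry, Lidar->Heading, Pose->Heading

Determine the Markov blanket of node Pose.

{Altitude, GPS, Heading, IMU, Lidar, Sonar, Velocity}

Children of Pose: Altitude, Heading, Sonar.
Parents of Pose: none.
Parents of each child, excluding Pose:
  Altitude has no other parent.
  Heading's other parents are Lidar, Velocity.
  parents(Sonar) \ {Pose} = {GPS, Heading, IMU, Lidar}.
Taking the union gives {Altitude, GPS, Heading, IMU, Lidar, Sonar, Velocity}.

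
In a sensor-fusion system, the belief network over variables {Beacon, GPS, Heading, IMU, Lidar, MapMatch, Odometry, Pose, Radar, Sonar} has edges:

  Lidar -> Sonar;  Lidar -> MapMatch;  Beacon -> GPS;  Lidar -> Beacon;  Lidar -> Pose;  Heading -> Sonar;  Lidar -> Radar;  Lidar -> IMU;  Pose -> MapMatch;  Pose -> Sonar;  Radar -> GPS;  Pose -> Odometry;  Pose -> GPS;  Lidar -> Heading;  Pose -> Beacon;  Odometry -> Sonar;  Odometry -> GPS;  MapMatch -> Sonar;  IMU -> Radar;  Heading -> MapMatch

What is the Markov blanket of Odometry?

Odometry's parents: Pose.
Odometry has children GPS, Sonar.
For each child, the remaining parents (spouses of Odometry):
  parents(GPS) \ {Odometry} = {Beacon, Pose, Radar}.
  parents(Sonar) \ {Odometry} = {Heading, Lidar, MapMatch, Pose}.
Taking the union gives {Beacon, GPS, Heading, Lidar, MapMatch, Pose, Radar, Sonar}.

{Beacon, GPS, Heading, Lidar, MapMatch, Pose, Radar, Sonar}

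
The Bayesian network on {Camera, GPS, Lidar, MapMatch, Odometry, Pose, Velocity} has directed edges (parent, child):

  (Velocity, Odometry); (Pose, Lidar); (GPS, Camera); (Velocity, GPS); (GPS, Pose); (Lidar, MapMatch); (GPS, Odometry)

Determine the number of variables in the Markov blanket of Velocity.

By definition, MB(Velocity) is built from Velocity's parents, Velocity's children, and the co-parents of Velocity.
Velocity's parents: none.
Ch(Velocity) = {GPS, Odometry}.
Co-parents of Velocity (other parents of its children):
  GPS: no additional parents.
  Odometry's other parent is GPS.
MB(Velocity) = {GPS, Odometry}, which has 2 nodes.

2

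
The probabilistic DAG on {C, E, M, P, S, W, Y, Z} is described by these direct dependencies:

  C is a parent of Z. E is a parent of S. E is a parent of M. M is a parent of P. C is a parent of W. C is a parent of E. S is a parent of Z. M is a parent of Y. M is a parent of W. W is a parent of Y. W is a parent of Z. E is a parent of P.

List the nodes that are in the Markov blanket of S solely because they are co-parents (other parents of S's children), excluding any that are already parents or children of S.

{C, W}

Children of S: Z.
  Z: C, W
Excluding nodes already adjacent to S (E, Z), the co-parent-only contribution is {C, W}.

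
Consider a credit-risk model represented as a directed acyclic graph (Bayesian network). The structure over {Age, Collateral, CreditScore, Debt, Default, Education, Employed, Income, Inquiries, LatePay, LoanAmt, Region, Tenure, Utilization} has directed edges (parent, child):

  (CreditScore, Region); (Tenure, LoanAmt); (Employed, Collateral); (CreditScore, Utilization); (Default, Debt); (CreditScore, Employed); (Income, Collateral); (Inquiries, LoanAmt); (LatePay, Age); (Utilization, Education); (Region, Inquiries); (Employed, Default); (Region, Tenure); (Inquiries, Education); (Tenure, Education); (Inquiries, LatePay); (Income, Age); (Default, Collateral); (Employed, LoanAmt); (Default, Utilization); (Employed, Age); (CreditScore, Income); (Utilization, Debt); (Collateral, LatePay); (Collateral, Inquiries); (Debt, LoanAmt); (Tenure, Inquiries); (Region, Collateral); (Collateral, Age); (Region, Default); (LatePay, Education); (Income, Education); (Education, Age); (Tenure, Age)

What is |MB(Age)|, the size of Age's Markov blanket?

The Markov blanket of a node is its parents, its children, and the other parents of its children.
Pa(Age) = {Collateral, Education, Employed, Income, LatePay, Tenure}.
Ch(Age) = {}.
Age has no children, so there are no co-parents.
MB(Age) = {Collateral, Education, Employed, Income, LatePay, Tenure}, which has 6 nodes.

6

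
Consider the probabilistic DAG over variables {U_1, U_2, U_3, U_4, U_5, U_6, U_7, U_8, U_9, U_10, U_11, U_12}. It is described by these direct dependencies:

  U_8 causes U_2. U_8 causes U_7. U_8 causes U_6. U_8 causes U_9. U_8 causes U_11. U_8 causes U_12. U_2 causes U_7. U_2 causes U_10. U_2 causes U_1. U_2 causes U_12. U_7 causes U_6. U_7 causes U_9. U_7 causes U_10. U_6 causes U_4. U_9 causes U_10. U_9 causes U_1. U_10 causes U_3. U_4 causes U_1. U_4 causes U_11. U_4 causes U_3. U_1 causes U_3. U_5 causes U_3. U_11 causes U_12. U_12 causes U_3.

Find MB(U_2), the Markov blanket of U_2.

{U_1, U_4, U_7, U_8, U_9, U_10, U_11, U_12}

Recall MB(v) = parents ∪ children ∪ spouses, where spouses are the other parents of v's children.
U_2's parents: U_8.
U_2 has children U_1, U_7, U_10, U_12.
For each child, the remaining parents (spouses of U_2):
  U_7: U_8
  U_10: U_7, U_9
  U_1: U_4, U_9
  U_12: U_8, U_11
Union: {U_8} ∪ {U_1, U_7, U_10, U_12} ∪ {U_4, U_7, U_8, U_9, U_11} = {U_1, U_4, U_7, U_8, U_9, U_10, U_11, U_12}.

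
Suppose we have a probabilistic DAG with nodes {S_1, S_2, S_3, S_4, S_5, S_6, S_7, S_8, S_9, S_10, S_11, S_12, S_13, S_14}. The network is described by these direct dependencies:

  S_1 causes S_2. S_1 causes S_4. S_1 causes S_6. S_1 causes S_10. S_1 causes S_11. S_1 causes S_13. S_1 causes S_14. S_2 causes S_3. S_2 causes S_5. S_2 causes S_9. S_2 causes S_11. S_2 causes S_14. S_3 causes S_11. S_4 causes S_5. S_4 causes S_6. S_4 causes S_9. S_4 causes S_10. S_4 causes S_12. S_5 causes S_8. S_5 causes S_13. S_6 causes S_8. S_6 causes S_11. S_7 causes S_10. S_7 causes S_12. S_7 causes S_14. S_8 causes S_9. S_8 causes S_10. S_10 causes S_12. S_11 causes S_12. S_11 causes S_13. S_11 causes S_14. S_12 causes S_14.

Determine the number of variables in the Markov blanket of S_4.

10

S_4 has parent S_1.
Ch(S_4) = {S_5, S_6, S_9, S_10, S_12}.
For each child, the remaining parents (spouses of S_4):
  S_5 also has parent S_2.
  S_6 also has parent S_1.
  S_9 also has parents S_2, S_8.
  S_10 also has parents S_1, S_7, S_8.
  S_12 also has parents S_7, S_10, S_11.
MB(S_4) = {S_1, S_2, S_5, S_6, S_7, S_8, S_9, S_10, S_11, S_12}, which has 10 nodes.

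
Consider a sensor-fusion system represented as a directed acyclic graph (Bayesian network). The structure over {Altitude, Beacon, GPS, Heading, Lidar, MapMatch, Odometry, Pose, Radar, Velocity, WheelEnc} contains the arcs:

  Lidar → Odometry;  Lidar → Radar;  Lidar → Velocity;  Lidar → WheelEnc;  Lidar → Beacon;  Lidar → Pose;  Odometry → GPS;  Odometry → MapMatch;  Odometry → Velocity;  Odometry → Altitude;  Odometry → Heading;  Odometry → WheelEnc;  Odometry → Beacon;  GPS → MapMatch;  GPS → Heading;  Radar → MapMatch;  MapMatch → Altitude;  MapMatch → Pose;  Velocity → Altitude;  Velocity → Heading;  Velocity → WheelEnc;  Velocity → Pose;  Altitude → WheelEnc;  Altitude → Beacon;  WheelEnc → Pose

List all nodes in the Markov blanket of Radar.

{GPS, Lidar, MapMatch, Odometry}

Ch(Radar) = {MapMatch}.
Parents of Radar: Lidar.
Co-parents of Radar (other parents of its children):
  MapMatch: GPS, Odometry
MB(Radar) = {GPS, Lidar, MapMatch, Odometry}.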